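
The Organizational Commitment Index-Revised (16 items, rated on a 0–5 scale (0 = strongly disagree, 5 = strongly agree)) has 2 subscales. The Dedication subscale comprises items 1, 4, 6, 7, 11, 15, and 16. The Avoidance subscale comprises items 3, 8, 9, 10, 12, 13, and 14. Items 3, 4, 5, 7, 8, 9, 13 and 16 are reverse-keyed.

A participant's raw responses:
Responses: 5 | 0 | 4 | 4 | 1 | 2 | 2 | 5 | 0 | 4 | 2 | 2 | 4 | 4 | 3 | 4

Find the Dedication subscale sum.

17

Dedication items: 1, 4, 6, 7, 11, 15, 16.
Of these, items 4, 7, & 16 are reverse-keyed; reversed = (0+5) − raw = 5 − raw.
  item 1: 5
  item 4: 5 − 4 = 1
  item 6: 2
  item 7: 5 − 2 = 3
  item 11: 2
  item 15: 3
  item 16: 5 − 4 = 1
Sum = 5 + 1 + 2 + 3 + 2 + 3 + 1 = 17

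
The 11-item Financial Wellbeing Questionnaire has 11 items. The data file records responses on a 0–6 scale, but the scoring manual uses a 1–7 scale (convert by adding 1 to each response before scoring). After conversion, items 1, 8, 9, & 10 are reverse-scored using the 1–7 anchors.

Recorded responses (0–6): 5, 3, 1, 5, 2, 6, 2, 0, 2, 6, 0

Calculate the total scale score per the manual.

Convert to 1–7: 6, 4, 2, 6, 3, 7, 3, 1, 3, 7, 1
Reverse-coded (reversed = (1+7) − raw = 8 − raw):
  item 1: 8 − 6 = 2
  item 8: 8 − 1 = 7
  item 9: 8 − 3 = 5
  item 10: 8 − 7 = 1
Scored: 2, 4, 2, 6, 3, 7, 3, 7, 5, 1, 1
Total = 41

41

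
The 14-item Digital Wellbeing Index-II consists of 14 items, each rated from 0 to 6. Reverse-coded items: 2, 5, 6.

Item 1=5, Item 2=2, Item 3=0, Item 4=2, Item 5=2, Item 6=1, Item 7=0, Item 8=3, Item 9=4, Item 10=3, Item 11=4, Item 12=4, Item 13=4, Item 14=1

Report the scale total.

Raw sum = 35. Reverse-coded items: 2, 5, 6; their raw sum = 5.
Each reversal replaces raw with 6 − raw, changing the total by 6 − 2·raw per item.
Total = 35 + 3·6 − 2·5 = 35 + 18 − 10 = 43

43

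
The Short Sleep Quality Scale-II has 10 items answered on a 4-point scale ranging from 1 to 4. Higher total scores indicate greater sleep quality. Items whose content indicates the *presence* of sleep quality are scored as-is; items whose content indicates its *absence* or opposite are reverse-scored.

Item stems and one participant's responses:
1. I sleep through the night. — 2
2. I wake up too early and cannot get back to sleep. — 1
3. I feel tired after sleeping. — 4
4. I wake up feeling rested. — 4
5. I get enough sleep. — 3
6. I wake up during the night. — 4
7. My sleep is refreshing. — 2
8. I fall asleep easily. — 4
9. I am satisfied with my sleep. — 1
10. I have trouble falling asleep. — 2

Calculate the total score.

25

Items 2, 3, 6, 10 describe the absence/opposite of sleep quality → reverse-score.
reverse-coded value = 5 − response.
  item 1: 2
  item 2: 5 − 1 = 4
  item 3: 5 − 4 = 1
  item 4: 4
  item 5: 3
  item 6: 5 − 4 = 1
  item 7: 2
  item 8: 4
  item 9: 1
  item 10: 5 − 2 = 3
Total = 2 + 4 + 1 + 4 + 3 + 1 + 2 + 4 + 1 + 3 = 25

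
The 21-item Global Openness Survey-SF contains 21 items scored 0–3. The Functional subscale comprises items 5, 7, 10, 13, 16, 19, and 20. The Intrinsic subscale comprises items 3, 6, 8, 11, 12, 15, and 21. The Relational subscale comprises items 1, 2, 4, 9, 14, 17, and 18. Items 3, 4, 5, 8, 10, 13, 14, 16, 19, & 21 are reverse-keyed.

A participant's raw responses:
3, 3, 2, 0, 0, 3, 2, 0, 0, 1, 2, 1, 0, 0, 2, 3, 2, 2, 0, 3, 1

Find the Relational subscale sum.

Relational items: 1, 2, 4, 9, 14, 17, 18.
Of these, items 4 and 14 are reverse-keyed; reverse-coded value = 3 − response.
  item 1: 3
  item 2: 3
  item 4: 3 − 0 = 3
  item 9: 0
  item 14: 3 − 0 = 3
  item 17: 2
  item 18: 2
Sum = 3 + 3 + 3 + 0 + 3 + 2 + 2 = 16

16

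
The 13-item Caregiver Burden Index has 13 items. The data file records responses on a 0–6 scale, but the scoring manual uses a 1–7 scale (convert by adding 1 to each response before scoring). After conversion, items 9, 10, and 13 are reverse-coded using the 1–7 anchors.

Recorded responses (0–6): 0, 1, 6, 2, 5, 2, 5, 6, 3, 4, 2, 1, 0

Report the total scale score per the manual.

Convert to 1–7: 1, 2, 7, 3, 6, 3, 6, 7, 4, 5, 3, 2, 1
Reverse-coded (reversed = (1+7) − raw = 8 − raw):
  item 9: 8 − 4 = 4
  item 10: 8 − 5 = 3
  item 13: 8 − 1 = 7
Scored: 1, 2, 7, 3, 6, 3, 6, 7, 4, 3, 3, 2, 7
Total = 54

54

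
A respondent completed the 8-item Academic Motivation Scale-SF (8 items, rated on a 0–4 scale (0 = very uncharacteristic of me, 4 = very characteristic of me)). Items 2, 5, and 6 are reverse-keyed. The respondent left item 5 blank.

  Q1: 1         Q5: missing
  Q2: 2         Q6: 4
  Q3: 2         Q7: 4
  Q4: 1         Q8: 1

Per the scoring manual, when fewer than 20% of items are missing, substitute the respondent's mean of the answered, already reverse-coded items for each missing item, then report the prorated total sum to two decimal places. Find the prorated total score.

12.57

Reverse-coded (on a 0–4 scale, reversed = 4 − raw):
  item 2: 4 − 2 = 2
  item 6: 4 − 4 = 0
Completed scored items (7 of 8): 1, 2, 2, 1, 0, 4, 1; sum = 11.
Person mean = 11 / 7 ≈ 1.5714
Prorated total = (11 / 7) × 8 = 12.57 (to 2 dp)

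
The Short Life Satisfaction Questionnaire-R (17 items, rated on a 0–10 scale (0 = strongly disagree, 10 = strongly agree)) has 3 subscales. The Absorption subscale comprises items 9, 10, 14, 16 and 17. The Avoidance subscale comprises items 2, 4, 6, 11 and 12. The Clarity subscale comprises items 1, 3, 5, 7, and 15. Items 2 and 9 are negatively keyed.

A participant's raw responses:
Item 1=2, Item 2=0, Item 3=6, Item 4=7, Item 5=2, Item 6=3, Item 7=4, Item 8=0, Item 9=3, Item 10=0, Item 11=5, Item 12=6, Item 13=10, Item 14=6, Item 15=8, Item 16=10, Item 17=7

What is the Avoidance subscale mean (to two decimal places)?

Avoidance items: 2, 4, 6, 11, 12.
Of these, item 2 is negatively keyed; reverse-coded value = 10 − response.
  item 2: 10 − 0 = 10
  item 4: 7
  item 6: 3
  item 11: 5
  item 12: 6
Sum = 10 + 7 + 3 + 5 + 6 = 31
Mean = 31 / 5 = 6.20

6.20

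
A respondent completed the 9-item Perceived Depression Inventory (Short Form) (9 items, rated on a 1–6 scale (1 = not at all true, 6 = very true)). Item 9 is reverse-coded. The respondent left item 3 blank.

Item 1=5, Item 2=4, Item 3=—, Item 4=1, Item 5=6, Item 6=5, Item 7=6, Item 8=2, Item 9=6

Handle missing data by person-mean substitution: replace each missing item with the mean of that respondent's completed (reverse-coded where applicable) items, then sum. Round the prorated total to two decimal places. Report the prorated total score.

33.75

Reverse-coded (reverse-coded value = 7 − response):
  item 9: 7 − 6 = 1
Completed scored items (8 of 9): 5, 4, 1, 6, 5, 6, 2, 1; sum = 30.
Person mean = 30 / 8 ≈ 3.7500
Prorated total = (30 / 8) × 9 = 33.75 (to 2 dp)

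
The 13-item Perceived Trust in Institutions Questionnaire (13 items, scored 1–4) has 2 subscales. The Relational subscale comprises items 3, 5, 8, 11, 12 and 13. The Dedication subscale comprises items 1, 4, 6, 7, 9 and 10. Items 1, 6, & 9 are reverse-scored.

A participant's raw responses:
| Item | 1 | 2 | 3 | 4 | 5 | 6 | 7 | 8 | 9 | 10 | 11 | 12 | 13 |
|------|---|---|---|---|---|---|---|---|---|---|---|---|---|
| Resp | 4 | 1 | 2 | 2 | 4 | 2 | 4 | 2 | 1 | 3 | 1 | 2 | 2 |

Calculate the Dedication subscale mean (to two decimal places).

2.83

Dedication items: 1, 4, 6, 7, 9, 10.
Of these, items 1, 6, & 9 are reverse-scored; reversed = (1+4) − raw = 5 − raw.
  item 1: 5 − 4 = 1
  item 4: 2
  item 6: 5 − 2 = 3
  item 7: 4
  item 9: 5 − 1 = 4
  item 10: 3
Sum = 1 + 2 + 3 + 4 + 4 + 3 = 17
Mean = 17 / 6 = 2.83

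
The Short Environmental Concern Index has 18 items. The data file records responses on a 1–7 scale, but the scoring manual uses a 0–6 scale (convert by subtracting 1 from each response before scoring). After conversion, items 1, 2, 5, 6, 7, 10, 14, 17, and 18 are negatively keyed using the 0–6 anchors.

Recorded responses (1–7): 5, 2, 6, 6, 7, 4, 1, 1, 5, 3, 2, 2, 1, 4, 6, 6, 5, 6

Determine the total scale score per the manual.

Convert to 0–6: 4, 1, 5, 5, 6, 3, 0, 0, 4, 2, 1, 1, 0, 3, 5, 5, 4, 5
Reverse-coded (on a 0–6 scale, reversed = 6 − raw):
  item 1: 6 − 4 = 2
  item 2: 6 − 1 = 5
  item 5: 6 − 6 = 0
  item 6: 6 − 3 = 3
  item 7: 6 − 0 = 6
  item 10: 6 − 2 = 4
  item 14: 6 − 3 = 3
  item 17: 6 − 4 = 2
  item 18: 6 − 5 = 1
Scored: 2, 5, 5, 5, 0, 3, 6, 0, 4, 4, 1, 1, 0, 3, 5, 5, 2, 1
Total = 52

52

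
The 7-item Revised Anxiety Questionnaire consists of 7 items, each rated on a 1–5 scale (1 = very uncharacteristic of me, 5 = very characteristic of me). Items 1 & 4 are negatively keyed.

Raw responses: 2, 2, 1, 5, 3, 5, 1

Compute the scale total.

17

Raw sum = 19. Negatively keyed items: 1, 4; their raw sum = 7.
Each reversal replaces raw with 6 − raw, changing the total by 6 − 2·raw per item.
Total = 19 + 2·6 − 2·7 = 19 + 12 − 14 = 17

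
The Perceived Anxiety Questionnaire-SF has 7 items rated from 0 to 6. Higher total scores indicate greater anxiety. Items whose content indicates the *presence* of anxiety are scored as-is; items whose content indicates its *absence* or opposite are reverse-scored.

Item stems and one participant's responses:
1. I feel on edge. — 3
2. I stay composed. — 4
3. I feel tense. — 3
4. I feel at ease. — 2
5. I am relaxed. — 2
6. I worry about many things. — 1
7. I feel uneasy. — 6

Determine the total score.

23

Items 2, 4, 5 describe the absence/opposite of anxiety → reverse-score.
reverse-coded value = 6 − response.
  item 1: 3
  item 2: 6 − 4 = 2
  item 3: 3
  item 4: 6 − 2 = 4
  item 5: 6 − 2 = 4
  item 6: 1
  item 7: 6
Total = 3 + 2 + 3 + 4 + 4 + 1 + 6 = 23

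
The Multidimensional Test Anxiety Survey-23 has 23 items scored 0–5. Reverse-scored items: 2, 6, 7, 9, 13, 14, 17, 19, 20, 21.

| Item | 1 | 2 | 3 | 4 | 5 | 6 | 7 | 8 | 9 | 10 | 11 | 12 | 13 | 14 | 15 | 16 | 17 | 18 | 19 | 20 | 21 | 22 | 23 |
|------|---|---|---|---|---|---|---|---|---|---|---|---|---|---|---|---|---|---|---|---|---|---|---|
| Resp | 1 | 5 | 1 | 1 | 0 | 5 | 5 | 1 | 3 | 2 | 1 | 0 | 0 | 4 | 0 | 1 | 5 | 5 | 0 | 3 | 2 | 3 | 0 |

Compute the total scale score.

34

Reversing items 2, 6, 7, 9, 13, 14, 17, 19, 20, and 21 with 5 − raw:
Total = 1 + (5−5) + 1 + 1 + 0 + (5−5) + (5−5) + 1 + (5−3) + 2 + 1 + 0 + (5−0) + (5−4) + 0 + 1 + (5−5) + 5 + (5−0) + (5−3) + (5−2) + 3 + 0
      = 1 + 0 + 1 + 1 + 0 + 0 + 0 + 1 + 2 + 2 + 1 + 0 + 5 + 1 + 0 + 1 + 0 + 5 + 5 + 2 + 3 + 3 + 0 = 34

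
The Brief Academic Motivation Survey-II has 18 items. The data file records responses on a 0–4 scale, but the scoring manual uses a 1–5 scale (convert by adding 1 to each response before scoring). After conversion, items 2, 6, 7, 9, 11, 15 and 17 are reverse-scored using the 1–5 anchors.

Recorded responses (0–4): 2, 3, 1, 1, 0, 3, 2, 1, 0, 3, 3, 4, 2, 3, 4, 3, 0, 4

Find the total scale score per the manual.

Convert to 1–5: 3, 4, 2, 2, 1, 4, 3, 2, 1, 4, 4, 5, 3, 4, 5, 4, 1, 5
Reverse-coded (reverse-coded value = 6 − response):
  item 2: 6 − 4 = 2
  item 6: 6 − 4 = 2
  item 7: 6 − 3 = 3
  item 9: 6 − 1 = 5
  item 11: 6 − 4 = 2
  item 15: 6 − 5 = 1
  item 17: 6 − 1 = 5
Scored: 3, 2, 2, 2, 1, 2, 3, 2, 5, 4, 2, 5, 3, 4, 1, 4, 5, 5
Total = 55

55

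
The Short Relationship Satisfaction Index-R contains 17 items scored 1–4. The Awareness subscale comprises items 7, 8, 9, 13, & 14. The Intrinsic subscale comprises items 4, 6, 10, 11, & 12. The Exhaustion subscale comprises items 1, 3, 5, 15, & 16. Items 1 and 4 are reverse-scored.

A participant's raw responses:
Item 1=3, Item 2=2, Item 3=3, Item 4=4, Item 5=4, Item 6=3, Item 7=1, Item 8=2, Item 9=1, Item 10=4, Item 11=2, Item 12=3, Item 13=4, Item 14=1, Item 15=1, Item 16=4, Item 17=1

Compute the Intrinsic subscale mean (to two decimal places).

2.60

Intrinsic items: 4, 6, 10, 11, 12.
Of these, item 4 is reverse-scored; on a 1–4 scale, reversed = 5 − raw.
  item 4: 5 − 4 = 1
  item 6: 3
  item 10: 4
  item 11: 2
  item 12: 3
Sum = 1 + 3 + 4 + 2 + 3 = 13
Mean = 13 / 5 = 2.60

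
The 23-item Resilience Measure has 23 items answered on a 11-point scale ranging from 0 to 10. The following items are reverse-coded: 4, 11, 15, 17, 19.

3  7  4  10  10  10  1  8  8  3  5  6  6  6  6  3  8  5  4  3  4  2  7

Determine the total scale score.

113

Reversing items 4, 11, 15, 17, and 19 with 10 − raw:
Total = 3 + 7 + 4 + (10−10) + 10 + 10 + 1 + 8 + 8 + 3 + (10−5) + 6 + 6 + 6 + (10−6) + 3 + (10−8) + 5 + (10−4) + 3 + 4 + 2 + 7
      = 3 + 7 + 4 + 0 + 10 + 10 + 1 + 8 + 8 + 3 + 5 + 6 + 6 + 6 + 4 + 3 + 2 + 5 + 6 + 3 + 4 + 2 + 7 = 113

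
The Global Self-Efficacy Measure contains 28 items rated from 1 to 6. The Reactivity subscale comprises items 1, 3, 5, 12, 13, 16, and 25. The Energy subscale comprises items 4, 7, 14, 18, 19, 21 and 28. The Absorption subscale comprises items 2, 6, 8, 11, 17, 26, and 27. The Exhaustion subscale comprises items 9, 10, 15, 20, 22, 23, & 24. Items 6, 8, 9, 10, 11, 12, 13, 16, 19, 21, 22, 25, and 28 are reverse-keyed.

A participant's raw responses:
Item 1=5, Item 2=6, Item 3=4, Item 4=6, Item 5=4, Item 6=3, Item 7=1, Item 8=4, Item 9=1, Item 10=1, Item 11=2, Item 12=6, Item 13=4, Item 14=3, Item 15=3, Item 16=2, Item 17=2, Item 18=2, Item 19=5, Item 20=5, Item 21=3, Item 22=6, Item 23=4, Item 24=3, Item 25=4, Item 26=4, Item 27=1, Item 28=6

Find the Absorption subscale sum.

Absorption items: 2, 6, 8, 11, 17, 26, 27.
Of these, items 6, 8, and 11 are reverse-keyed; reverse-coded value = 7 − response.
  item 2: 6
  item 6: 7 − 3 = 4
  item 8: 7 − 4 = 3
  item 11: 7 − 2 = 5
  item 17: 2
  item 26: 4
  item 27: 1
Sum = 6 + 4 + 3 + 5 + 2 + 4 + 1 = 25

25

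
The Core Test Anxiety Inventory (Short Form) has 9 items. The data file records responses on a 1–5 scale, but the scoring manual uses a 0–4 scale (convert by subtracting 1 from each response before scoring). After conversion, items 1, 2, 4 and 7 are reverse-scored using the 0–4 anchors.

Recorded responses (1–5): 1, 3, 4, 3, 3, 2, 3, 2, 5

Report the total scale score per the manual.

Convert to 0–4: 0, 2, 3, 2, 2, 1, 2, 1, 4
Reverse-coded (on a 0–4 scale, reversed = 4 − raw):
  item 1: 4 − 0 = 4
  item 2: 4 − 2 = 2
  item 4: 4 − 2 = 2
  item 7: 4 − 2 = 2
Scored: 4, 2, 3, 2, 2, 1, 2, 1, 4
Total = 21

21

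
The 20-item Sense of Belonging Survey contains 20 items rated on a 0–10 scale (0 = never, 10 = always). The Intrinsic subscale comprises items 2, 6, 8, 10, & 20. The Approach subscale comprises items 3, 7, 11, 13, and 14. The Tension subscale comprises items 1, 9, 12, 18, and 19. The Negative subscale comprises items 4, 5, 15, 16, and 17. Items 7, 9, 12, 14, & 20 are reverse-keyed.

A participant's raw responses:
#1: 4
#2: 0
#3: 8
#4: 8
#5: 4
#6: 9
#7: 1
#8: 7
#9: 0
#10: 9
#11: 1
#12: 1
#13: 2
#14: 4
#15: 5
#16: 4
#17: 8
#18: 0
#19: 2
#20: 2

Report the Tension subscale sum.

Tension items: 1, 9, 12, 18, 19.
Of these, items 9 and 12 are reverse-keyed; reversed = (0+10) − raw = 10 − raw.
  item 1: 4
  item 9: 10 − 0 = 10
  item 12: 10 − 1 = 9
  item 18: 0
  item 19: 2
Sum = 4 + 10 + 9 + 0 + 2 = 25

25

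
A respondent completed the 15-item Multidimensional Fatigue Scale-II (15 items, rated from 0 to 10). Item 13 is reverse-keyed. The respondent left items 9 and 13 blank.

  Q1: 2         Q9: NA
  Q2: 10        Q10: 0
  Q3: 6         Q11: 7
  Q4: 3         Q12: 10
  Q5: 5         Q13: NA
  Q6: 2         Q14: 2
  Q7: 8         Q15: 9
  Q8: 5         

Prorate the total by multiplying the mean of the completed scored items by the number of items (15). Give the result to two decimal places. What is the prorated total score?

79.62

Reverse-coded (reversed = (0+10) − raw = 10 − raw):
Completed scored items (13 of 15): 2, 10, 6, 3, 5, 2, 8, 5, 0, 7, 10, 2, 9; sum = 69.
Person mean = 69 / 13 ≈ 5.3077
Prorated total = (69 / 13) × 15 = 79.62 (to 2 dp)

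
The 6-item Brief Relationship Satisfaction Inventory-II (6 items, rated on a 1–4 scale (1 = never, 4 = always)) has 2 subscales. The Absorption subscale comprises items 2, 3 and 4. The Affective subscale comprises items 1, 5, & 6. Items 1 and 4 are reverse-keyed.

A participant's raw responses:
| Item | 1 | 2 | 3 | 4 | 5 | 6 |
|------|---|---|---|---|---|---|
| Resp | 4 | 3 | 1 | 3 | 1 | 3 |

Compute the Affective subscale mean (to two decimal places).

1.67

Affective items: 1, 5, 6.
Of these, item 1 is reverse-keyed; reverse-coded value = 5 − response.
  item 1: 5 − 4 = 1
  item 5: 1
  item 6: 3
Sum = 1 + 1 + 3 = 5
Mean = 5 / 3 = 1.67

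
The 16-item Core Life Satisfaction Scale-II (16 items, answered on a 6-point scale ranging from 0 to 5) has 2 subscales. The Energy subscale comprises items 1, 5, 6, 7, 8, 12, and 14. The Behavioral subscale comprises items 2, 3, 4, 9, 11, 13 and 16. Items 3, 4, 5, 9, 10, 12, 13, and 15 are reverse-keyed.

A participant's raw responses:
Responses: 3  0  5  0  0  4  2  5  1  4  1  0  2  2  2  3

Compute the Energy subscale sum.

26

Energy items: 1, 5, 6, 7, 8, 12, 14.
Of these, items 5 and 12 are reverse-keyed; reversed = (0+5) − raw = 5 − raw.
  item 1: 3
  item 5: 5 − 0 = 5
  item 6: 4
  item 7: 2
  item 8: 5
  item 12: 5 − 0 = 5
  item 14: 2
Sum = 3 + 5 + 4 + 2 + 5 + 5 + 2 = 26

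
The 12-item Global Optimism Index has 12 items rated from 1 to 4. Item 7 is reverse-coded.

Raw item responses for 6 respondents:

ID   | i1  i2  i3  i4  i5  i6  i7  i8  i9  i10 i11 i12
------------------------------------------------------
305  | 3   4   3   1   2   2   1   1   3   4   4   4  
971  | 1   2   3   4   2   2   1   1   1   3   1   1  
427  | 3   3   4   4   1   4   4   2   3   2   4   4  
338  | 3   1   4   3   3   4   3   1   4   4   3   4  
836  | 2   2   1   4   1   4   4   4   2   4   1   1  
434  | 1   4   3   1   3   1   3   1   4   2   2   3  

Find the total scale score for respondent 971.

Respondent 971 raw: 1, 2, 3, 4, 2, 2, 1, 1, 1, 3, 1, 1.
Reverse-coded (reverse-coded value = 5 − response):
  item 1: 1
  item 2: 2
  item 3: 3
  item 4: 4
  item 5: 2
  item 6: 2
  item 7: 5 − 1 = 4
  item 8: 1
  item 9: 1
  item 10: 3
  item 11: 1
  item 12: 1
Sum = 1 + 2 + 3 + 4 + 2 + 2 + 4 + 1 + 1 + 3 + 1 + 1 = 25

25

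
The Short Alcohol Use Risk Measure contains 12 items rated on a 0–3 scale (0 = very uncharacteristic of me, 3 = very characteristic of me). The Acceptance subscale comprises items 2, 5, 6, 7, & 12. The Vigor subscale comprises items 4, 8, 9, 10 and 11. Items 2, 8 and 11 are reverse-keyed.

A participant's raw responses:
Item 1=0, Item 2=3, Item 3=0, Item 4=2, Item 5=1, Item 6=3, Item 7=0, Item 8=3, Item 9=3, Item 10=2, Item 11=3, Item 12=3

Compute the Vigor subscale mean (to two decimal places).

1.40

Vigor items: 4, 8, 9, 10, 11.
Of these, items 8 & 11 are reverse-keyed; reverse-coded value = 3 − response.
  item 4: 2
  item 8: 3 − 3 = 0
  item 9: 3
  item 10: 2
  item 11: 3 − 3 = 0
Sum = 2 + 0 + 3 + 2 + 0 = 7
Mean = 7 / 5 = 1.40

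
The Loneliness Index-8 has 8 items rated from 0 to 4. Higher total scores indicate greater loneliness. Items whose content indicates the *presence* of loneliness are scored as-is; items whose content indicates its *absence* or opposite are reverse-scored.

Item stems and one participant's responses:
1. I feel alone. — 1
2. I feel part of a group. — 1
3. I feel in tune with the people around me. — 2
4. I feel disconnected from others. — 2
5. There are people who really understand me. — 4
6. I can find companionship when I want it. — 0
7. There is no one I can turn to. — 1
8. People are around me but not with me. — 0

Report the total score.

Items 2, 3, 5, 6 describe the absence/opposite of loneliness → reverse-score.
reverse-coded value = 4 − response.
  item 1: 1
  item 2: 4 − 1 = 3
  item 3: 4 − 2 = 2
  item 4: 2
  item 5: 4 − 4 = 0
  item 6: 4 − 0 = 4
  item 7: 1
  item 8: 0
Total = 1 + 3 + 2 + 2 + 0 + 4 + 1 + 0 = 13

13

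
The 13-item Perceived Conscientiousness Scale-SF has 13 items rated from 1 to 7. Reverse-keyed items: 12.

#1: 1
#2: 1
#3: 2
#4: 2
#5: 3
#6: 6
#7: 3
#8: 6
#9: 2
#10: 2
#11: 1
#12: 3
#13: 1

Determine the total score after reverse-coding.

Apply reverse scoring (reverse-coded value = 8 − response):
  item 12: 8 − 3 = 5
After reverse-coding: 1, 1, 2, 2, 3, 6, 3, 6, 2, 2, 1, 5, 1
Total = 1 + 1 + 2 + 2 + 3 + 6 + 3 + 6 + 2 + 2 + 1 + 5 + 1 = 35

35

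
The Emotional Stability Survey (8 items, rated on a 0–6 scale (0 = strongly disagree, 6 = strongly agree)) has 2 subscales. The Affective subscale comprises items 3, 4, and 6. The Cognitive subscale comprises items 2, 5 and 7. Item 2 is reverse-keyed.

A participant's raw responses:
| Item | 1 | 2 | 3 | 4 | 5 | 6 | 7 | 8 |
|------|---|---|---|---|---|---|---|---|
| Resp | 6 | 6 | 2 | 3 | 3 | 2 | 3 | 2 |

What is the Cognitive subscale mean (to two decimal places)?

Cognitive items: 2, 5, 7.
Of these, item 2 is reverse-keyed; on a 0–6 scale, reversed = 6 − raw.
  item 2: 6 − 6 = 0
  item 5: 3
  item 7: 3
Sum = 0 + 3 + 3 = 6
Mean = 6 / 3 = 2.00

2.00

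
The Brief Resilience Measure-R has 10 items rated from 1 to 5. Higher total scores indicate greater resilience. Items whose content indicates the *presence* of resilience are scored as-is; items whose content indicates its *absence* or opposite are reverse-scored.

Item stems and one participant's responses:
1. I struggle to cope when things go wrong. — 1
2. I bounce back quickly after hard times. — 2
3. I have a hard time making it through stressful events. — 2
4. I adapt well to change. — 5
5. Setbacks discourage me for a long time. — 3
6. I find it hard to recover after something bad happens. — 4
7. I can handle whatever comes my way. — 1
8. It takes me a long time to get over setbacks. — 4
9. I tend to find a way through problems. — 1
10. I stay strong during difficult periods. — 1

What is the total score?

Items 1, 3, 5, 6, 8 describe the absence/opposite of resilience → reverse-score.
on a 1–5 scale, reversed = 6 − raw.
  item 1: 6 − 1 = 5
  item 2: 2
  item 3: 6 − 2 = 4
  item 4: 5
  item 5: 6 − 3 = 3
  item 6: 6 − 4 = 2
  item 7: 1
  item 8: 6 − 4 = 2
  item 9: 1
  item 10: 1
Total = 5 + 2 + 4 + 5 + 3 + 2 + 1 + 2 + 1 + 1 = 26

26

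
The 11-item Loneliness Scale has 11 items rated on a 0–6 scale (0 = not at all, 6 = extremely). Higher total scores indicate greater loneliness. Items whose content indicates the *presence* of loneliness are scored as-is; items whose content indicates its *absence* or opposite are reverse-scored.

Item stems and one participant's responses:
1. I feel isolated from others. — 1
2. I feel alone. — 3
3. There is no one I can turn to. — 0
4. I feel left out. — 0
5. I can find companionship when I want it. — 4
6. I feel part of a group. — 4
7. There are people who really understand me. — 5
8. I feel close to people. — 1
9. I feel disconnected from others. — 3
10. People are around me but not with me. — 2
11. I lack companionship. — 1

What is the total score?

20

Items 5, 6, 7, 8 describe the absence/opposite of loneliness → reverse-score.
reverse-coded value = 6 − response.
  item 1: 1
  item 2: 3
  item 3: 0
  item 4: 0
  item 5: 6 − 4 = 2
  item 6: 6 − 4 = 2
  item 7: 6 − 5 = 1
  item 8: 6 − 1 = 5
  item 9: 3
  item 10: 2
  item 11: 1
Total = 1 + 3 + 0 + 0 + 2 + 2 + 1 + 5 + 3 + 2 + 1 = 20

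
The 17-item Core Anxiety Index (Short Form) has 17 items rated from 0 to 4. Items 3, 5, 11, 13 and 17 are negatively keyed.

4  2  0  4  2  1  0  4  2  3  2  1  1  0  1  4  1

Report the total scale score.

Apply reverse scoring (on a 0–4 scale, reversed = 4 − raw):
  item 3: 4 − 0 = 4
  item 5: 4 − 2 = 2
  item 11: 4 − 2 = 2
  item 13: 4 − 1 = 3
  item 17: 4 − 1 = 3
Scored items: 4, 2, 4, 4, 2, 1, 0, 4, 2, 3, 2, 1, 3, 0, 1, 4, 3
Total = 4 + 2 + 4 + 4 + 2 + 1 + 0 + 4 + 2 + 3 + 2 + 1 + 3 + 0 + 1 + 4 + 3 = 40

40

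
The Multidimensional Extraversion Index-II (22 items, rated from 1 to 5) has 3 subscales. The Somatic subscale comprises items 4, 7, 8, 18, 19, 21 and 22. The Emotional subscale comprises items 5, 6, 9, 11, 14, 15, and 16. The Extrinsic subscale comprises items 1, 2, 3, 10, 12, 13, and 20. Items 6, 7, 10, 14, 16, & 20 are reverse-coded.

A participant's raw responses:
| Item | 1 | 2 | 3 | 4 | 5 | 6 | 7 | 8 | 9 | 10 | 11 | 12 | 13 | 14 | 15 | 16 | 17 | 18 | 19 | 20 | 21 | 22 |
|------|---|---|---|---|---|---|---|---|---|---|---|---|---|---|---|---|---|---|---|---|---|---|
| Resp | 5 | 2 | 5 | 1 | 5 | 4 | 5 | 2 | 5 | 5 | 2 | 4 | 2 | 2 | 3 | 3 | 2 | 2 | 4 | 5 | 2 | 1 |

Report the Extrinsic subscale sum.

20

Extrinsic items: 1, 2, 3, 10, 12, 13, 20.
Of these, items 10 and 20 are reverse-coded; on a 1–5 scale, reversed = 6 − raw.
  item 1: 5
  item 2: 2
  item 3: 5
  item 10: 6 − 5 = 1
  item 12: 4
  item 13: 2
  item 20: 6 − 5 = 1
Sum = 5 + 2 + 5 + 1 + 4 + 2 + 1 = 20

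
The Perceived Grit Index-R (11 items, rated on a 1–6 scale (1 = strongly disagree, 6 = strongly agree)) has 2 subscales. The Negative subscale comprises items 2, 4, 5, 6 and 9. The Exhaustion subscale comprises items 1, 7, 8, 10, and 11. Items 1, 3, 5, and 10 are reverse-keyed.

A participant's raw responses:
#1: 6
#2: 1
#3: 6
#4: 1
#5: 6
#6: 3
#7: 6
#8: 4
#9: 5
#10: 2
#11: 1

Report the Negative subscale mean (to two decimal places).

2.20

Negative items: 2, 4, 5, 6, 9.
Of these, item 5 is reverse-keyed; reversed = (1+6) − raw = 7 − raw.
  item 2: 1
  item 4: 1
  item 5: 7 − 6 = 1
  item 6: 3
  item 9: 5
Sum = 1 + 1 + 1 + 3 + 5 = 11
Mean = 11 / 5 = 2.20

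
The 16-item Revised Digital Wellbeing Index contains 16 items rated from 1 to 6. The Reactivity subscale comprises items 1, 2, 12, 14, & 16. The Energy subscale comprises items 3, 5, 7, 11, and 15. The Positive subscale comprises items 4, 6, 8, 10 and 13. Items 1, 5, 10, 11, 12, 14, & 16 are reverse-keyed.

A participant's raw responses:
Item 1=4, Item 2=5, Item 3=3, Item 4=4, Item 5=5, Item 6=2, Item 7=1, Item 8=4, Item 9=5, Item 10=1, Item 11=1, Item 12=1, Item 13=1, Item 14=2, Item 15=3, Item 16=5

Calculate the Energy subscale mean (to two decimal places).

Energy items: 3, 5, 7, 11, 15.
Of these, items 5 and 11 are reverse-keyed; on a 1–6 scale, reversed = 7 − raw.
  item 3: 3
  item 5: 7 − 5 = 2
  item 7: 1
  item 11: 7 − 1 = 6
  item 15: 3
Sum = 3 + 2 + 1 + 6 + 3 = 15
Mean = 15 / 5 = 3.00

3.00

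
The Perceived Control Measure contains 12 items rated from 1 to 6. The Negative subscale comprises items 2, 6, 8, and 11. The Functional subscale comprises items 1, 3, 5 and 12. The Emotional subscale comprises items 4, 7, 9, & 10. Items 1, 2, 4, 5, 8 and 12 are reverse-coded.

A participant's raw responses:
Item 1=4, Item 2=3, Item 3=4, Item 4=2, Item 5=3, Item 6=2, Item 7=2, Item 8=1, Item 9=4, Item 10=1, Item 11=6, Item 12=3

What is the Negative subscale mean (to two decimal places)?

4.50

Negative items: 2, 6, 8, 11.
Of these, items 2 and 8 are reverse-coded; reversed = (1+6) − raw = 7 − raw.
  item 2: 7 − 3 = 4
  item 6: 2
  item 8: 7 − 1 = 6
  item 11: 6
Sum = 4 + 2 + 6 + 6 = 18
Mean = 18 / 4 = 4.50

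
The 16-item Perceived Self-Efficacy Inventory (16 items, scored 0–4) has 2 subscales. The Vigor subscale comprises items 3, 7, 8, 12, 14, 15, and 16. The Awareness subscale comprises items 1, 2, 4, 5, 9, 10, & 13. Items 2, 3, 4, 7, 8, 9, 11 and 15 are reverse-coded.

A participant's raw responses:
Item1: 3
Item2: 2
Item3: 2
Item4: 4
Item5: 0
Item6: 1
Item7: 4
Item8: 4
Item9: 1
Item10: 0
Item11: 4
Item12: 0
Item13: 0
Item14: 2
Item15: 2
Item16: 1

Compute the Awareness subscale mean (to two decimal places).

1.14

Awareness items: 1, 2, 4, 5, 9, 10, 13.
Of these, items 2, 4, & 9 are reverse-coded; on a 0–4 scale, reversed = 4 − raw.
  item 1: 3
  item 2: 4 − 2 = 2
  item 4: 4 − 4 = 0
  item 5: 0
  item 9: 4 − 1 = 3
  item 10: 0
  item 13: 0
Sum = 3 + 2 + 0 + 0 + 3 + 0 + 0 = 8
Mean = 8 / 7 = 1.14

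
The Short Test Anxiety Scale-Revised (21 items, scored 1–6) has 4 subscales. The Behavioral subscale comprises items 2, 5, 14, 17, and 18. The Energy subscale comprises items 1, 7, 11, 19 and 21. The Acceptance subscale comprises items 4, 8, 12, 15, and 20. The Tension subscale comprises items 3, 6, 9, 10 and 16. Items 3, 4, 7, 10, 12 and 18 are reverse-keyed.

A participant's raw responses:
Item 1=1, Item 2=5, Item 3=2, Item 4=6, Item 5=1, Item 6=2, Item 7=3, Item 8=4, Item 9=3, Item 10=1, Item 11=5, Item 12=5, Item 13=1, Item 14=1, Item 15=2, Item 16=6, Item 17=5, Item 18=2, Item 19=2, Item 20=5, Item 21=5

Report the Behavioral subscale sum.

Behavioral items: 2, 5, 14, 17, 18.
Of these, item 18 is reverse-keyed; reversed = (1+6) − raw = 7 − raw.
  item 2: 5
  item 5: 1
  item 14: 1
  item 17: 5
  item 18: 7 − 2 = 5
Sum = 5 + 1 + 1 + 5 + 5 = 17

17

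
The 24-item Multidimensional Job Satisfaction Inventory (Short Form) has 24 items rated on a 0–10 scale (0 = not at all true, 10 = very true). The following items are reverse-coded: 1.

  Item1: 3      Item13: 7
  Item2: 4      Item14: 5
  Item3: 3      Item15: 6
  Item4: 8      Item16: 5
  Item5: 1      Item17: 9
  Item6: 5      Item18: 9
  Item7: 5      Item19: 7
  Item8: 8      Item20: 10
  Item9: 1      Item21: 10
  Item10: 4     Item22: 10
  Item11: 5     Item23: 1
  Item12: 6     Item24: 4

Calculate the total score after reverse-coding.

140

Reverse-coded items (on a 0–10 scale, reversed = 10 − raw):
  item 1: 10 − 3 = 7
Scored items: 7, 4, 3, 8, 1, 5, 5, 8, 1, 4, 5, 6, 7, 5, 6, 5, 9, 9, 7, 10, 10, 10, 1, 4
Total = 7 + 4 + 3 + 8 + 1 + 5 + 5 + 8 + 1 + 4 + 5 + 6 + 7 + 5 + 6 + 5 + 9 + 9 + 7 + 10 + 10 + 10 + 1 + 4 = 140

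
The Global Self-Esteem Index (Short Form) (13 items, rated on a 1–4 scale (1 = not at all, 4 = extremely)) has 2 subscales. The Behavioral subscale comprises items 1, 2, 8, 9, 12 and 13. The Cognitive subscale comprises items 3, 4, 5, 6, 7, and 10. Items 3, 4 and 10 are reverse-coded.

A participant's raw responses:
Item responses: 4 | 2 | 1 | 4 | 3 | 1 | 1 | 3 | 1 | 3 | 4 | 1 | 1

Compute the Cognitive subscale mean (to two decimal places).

2.00

Cognitive items: 3, 4, 5, 6, 7, 10.
Of these, items 3, 4, & 10 are reverse-coded; reversed = (1+4) − raw = 5 − raw.
  item 3: 5 − 1 = 4
  item 4: 5 − 4 = 1
  item 5: 3
  item 6: 1
  item 7: 1
  item 10: 5 − 3 = 2
Sum = 4 + 1 + 3 + 1 + 1 + 2 = 12
Mean = 12 / 6 = 2.00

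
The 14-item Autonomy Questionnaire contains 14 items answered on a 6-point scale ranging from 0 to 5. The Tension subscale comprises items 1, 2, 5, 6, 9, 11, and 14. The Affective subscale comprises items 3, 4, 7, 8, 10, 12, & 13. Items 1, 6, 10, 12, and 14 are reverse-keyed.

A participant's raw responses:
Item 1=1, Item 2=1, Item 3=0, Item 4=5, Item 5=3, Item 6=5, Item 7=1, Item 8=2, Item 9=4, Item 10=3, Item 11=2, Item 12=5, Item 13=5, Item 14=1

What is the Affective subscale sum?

15

Affective items: 3, 4, 7, 8, 10, 12, 13.
Of these, items 10 and 12 are reverse-keyed; reversed = (0+5) − raw = 5 − raw.
  item 3: 0
  item 4: 5
  item 7: 1
  item 8: 2
  item 10: 5 − 3 = 2
  item 12: 5 − 5 = 0
  item 13: 5
Sum = 0 + 5 + 1 + 2 + 2 + 0 + 5 = 15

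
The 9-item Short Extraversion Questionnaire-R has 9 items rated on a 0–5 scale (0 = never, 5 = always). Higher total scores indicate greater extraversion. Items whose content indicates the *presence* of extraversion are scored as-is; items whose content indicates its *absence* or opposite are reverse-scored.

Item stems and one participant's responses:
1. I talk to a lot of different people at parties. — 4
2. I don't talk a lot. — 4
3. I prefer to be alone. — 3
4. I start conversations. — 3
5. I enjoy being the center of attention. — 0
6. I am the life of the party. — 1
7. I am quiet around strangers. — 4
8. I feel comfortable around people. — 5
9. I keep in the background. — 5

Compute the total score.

17

Items 2, 3, 7, 9 describe the absence/opposite of extraversion → reverse-score.
reverse-coded value = 5 − response.
  item 1: 4
  item 2: 5 − 4 = 1
  item 3: 5 − 3 = 2
  item 4: 3
  item 5: 0
  item 6: 1
  item 7: 5 − 4 = 1
  item 8: 5
  item 9: 5 − 5 = 0
Total = 4 + 1 + 2 + 3 + 0 + 1 + 1 + 5 + 0 = 17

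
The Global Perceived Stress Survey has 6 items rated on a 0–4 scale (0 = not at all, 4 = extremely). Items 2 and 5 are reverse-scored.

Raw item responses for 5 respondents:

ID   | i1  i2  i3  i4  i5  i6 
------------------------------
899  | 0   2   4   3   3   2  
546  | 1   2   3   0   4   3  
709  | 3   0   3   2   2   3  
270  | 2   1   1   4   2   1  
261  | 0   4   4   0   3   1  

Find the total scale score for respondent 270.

Respondent 270 raw: 2, 1, 1, 4, 2, 1.
Reverse-coded (reverse-coded value = 4 − response):
  item 1: 2
  item 2: 4 − 1 = 3
  item 3: 1
  item 4: 4
  item 5: 4 − 2 = 2
  item 6: 1
Sum = 2 + 3 + 1 + 4 + 2 + 1 = 13

13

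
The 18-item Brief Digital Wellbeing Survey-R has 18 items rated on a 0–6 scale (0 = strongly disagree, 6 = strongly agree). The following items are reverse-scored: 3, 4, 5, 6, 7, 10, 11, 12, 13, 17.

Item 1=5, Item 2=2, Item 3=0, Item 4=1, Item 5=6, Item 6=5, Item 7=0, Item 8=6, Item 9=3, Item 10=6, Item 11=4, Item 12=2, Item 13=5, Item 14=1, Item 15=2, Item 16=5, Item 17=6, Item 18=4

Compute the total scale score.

53

Raw sum = 63. Reverse-scored items: 3, 4, 5, 6, 7, 10, 11, 12, 13, 17; their raw sum = 35.
Each reversal replaces raw with 6 − raw, changing the total by 6 − 2·raw per item.
Total = 63 + 10·6 − 2·35 = 63 + 60 − 70 = 53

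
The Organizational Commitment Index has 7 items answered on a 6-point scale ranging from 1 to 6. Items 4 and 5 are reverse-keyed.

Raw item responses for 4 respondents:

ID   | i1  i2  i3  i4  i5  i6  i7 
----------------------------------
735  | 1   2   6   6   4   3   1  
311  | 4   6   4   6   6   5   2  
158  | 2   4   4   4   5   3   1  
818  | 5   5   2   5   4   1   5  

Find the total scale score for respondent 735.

Respondent 735 raw: 1, 2, 6, 6, 4, 3, 1.
Reverse-coded (reversed = (1+6) − raw = 7 − raw):
  item 1: 1
  item 2: 2
  item 3: 6
  item 4: 7 − 6 = 1
  item 5: 7 − 4 = 3
  item 6: 3
  item 7: 1
Sum = 1 + 2 + 6 + 1 + 3 + 3 + 1 = 17

17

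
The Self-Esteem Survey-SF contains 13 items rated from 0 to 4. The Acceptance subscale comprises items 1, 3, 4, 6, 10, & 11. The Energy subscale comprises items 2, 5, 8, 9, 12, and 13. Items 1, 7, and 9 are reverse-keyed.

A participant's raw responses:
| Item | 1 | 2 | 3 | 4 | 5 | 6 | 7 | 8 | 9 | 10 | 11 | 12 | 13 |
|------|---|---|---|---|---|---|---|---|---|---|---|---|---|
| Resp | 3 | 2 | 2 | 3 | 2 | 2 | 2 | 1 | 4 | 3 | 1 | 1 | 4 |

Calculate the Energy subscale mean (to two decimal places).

Energy items: 2, 5, 8, 9, 12, 13.
Of these, item 9 is reverse-keyed; reversed = (0+4) − raw = 4 − raw.
  item 2: 2
  item 5: 2
  item 8: 1
  item 9: 4 − 4 = 0
  item 12: 1
  item 13: 4
Sum = 2 + 2 + 1 + 0 + 1 + 4 = 10
Mean = 10 / 6 = 1.67

1.67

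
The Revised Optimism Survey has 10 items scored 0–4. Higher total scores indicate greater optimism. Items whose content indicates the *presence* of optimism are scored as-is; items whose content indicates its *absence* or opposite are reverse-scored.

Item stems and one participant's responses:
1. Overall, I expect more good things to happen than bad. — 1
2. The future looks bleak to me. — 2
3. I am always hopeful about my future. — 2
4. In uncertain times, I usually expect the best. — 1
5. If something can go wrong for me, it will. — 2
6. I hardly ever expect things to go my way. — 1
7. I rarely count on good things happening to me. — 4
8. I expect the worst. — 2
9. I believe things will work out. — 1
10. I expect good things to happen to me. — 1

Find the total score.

Items 2, 5, 6, 7, 8 describe the absence/opposite of optimism → reverse-score.
reversed = (0+4) − raw = 4 − raw.
  item 1: 1
  item 2: 4 − 2 = 2
  item 3: 2
  item 4: 1
  item 5: 4 − 2 = 2
  item 6: 4 − 1 = 3
  item 7: 4 − 4 = 0
  item 8: 4 − 2 = 2
  item 9: 1
  item 10: 1
Total = 1 + 2 + 2 + 1 + 2 + 3 + 0 + 2 + 1 + 1 = 15

15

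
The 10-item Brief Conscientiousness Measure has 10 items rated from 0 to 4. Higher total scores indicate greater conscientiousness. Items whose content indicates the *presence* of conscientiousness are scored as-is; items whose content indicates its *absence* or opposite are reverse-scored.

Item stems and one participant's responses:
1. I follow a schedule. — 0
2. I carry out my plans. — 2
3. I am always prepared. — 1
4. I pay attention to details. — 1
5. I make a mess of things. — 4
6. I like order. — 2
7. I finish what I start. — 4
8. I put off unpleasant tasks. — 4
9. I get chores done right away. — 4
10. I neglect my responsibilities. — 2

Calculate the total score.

Items 5, 8, 10 describe the absence/opposite of conscientiousness → reverse-score.
reversed = (0+4) − raw = 4 − raw.
  item 1: 0
  item 2: 2
  item 3: 1
  item 4: 1
  item 5: 4 − 4 = 0
  item 6: 2
  item 7: 4
  item 8: 4 − 4 = 0
  item 9: 4
  item 10: 4 − 2 = 2
Total = 0 + 2 + 1 + 1 + 0 + 2 + 4 + 0 + 4 + 2 = 16

16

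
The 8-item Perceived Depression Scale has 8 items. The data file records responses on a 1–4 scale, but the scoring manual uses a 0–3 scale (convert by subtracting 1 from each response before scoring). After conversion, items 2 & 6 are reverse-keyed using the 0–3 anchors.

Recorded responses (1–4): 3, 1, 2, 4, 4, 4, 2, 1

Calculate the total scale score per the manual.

13

Convert to 0–3: 2, 0, 1, 3, 3, 3, 1, 0
Reverse-coded (on a 0–3 scale, reversed = 3 − raw):
  item 2: 3 − 0 = 3
  item 6: 3 − 3 = 0
Scored: 2, 3, 1, 3, 3, 0, 1, 0
Total = 13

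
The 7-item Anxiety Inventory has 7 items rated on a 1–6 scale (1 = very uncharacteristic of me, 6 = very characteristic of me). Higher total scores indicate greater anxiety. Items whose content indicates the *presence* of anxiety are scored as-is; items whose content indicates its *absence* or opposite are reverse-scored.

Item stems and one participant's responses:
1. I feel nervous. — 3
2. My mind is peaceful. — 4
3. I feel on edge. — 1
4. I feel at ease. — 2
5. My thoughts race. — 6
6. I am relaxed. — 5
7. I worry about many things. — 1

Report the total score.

Items 2, 4, 6 describe the absence/opposite of anxiety → reverse-score.
reversed = (1+6) − raw = 7 − raw.
  item 1: 3
  item 2: 7 − 4 = 3
  item 3: 1
  item 4: 7 − 2 = 5
  item 5: 6
  item 6: 7 − 5 = 2
  item 7: 1
Total = 3 + 3 + 1 + 5 + 6 + 2 + 1 = 21

21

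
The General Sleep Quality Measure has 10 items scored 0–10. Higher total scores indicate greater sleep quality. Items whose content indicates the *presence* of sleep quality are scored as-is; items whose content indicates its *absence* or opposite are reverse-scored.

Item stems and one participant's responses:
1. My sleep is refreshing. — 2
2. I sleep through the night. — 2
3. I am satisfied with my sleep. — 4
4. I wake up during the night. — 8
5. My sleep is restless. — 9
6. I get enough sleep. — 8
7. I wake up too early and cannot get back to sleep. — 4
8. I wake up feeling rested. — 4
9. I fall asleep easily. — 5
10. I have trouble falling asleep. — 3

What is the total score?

41

Items 4, 5, 7, 10 describe the absence/opposite of sleep quality → reverse-score.
reversed = (0+10) − raw = 10 − raw.
  item 1: 2
  item 2: 2
  item 3: 4
  item 4: 10 − 8 = 2
  item 5: 10 − 9 = 1
  item 6: 8
  item 7: 10 − 4 = 6
  item 8: 4
  item 9: 5
  item 10: 10 − 3 = 7
Total = 2 + 2 + 4 + 2 + 1 + 8 + 6 + 4 + 5 + 7 = 41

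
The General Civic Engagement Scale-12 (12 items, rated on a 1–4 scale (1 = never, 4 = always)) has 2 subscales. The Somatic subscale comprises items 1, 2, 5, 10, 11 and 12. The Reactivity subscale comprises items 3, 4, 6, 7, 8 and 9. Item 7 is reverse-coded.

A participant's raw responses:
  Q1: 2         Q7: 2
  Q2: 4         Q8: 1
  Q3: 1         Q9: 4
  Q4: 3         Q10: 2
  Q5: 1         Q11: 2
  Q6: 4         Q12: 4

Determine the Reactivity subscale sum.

16

Reactivity items: 3, 4, 6, 7, 8, 9.
Of these, item 7 is reverse-coded; reverse-coded value = 5 − response.
  item 3: 1
  item 4: 3
  item 6: 4
  item 7: 5 − 2 = 3
  item 8: 1
  item 9: 4
Sum = 1 + 3 + 4 + 3 + 1 + 4 = 16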